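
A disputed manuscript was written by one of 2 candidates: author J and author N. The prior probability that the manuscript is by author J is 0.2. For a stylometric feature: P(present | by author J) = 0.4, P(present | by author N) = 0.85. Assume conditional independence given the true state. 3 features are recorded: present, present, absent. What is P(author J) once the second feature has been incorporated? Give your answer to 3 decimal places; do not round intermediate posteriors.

0.052

After 'present': P(author J) = 0.4·0.2000 / (0.4·0.2000 + 0.85·0.8000) ≈ 0.1053
After 'present': P(author J) = 0.4·0.1053 / (0.4·0.1053 + 0.85·0.8947) ≈ 0.0525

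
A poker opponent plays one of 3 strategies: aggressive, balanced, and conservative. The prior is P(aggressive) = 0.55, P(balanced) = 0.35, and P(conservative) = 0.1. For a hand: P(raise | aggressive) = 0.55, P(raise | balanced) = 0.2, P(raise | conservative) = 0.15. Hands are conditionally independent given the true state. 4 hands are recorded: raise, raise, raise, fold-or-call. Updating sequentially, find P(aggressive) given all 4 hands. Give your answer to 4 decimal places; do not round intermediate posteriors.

0.9422

After 'raise': normaliser = 0.55·0.5500 + 0.2·0.3500 + 0.15·0.1000; P(aggressive) ≈ 0.7806, P(balanced) ≈ 0.1806, P(conservative) ≈ 0.0387
After 'raise': normaliser = 0.55·0.7806 + 0.2·0.1806 + 0.15·0.0387; P(aggressive) ≈ 0.9110, P(balanced) ≈ 0.0767, P(conservative) ≈ 0.0123
After 'raise': normaliser = 0.55·0.9110 + 0.2·0.0767 + 0.15·0.0123; P(aggressive) ≈ 0.9668, P(balanced) ≈ 0.0296, P(conservative) ≈ 0.0036
After 'fold-or-call': normaliser = 0.45·0.9668 + 0.8·0.0296 + 0.85·0.0036; P(aggressive) ≈ 0.9422, P(balanced) ≈ 0.0513, P(conservative) ≈ 0.0066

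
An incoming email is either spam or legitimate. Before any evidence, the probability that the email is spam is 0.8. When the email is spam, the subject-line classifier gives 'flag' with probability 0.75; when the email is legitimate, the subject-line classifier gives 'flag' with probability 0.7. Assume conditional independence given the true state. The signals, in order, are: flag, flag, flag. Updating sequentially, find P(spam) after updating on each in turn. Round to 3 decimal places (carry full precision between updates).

0.831

Each posterior becomes the prior for the next update.
After 'flag': P(spam) = 0.75·0.8000 / (0.75·0.8000 + 0.7·0.2000) ≈ 0.8108
After 'flag': P(spam) = 0.75·0.8108 / (0.75·0.8108 + 0.7·0.1892) ≈ 0.8212
After 'flag': P(spam) = 0.75·0.8212 / (0.75·0.8212 + 0.7·0.1788) ≈ 0.8311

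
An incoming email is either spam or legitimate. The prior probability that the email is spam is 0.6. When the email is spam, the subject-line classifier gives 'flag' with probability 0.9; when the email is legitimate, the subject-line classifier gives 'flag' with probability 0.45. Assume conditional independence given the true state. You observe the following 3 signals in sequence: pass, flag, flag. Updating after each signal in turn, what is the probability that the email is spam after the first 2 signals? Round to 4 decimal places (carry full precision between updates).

0.3529

After 'pass': P(spam) = 0.1·0.6000 / (0.1·0.6000 + 0.55·0.4000) ≈ 0.2143
After 'flag': P(spam) = 0.9·0.2143 / (0.9·0.2143 + 0.45·0.7857) ≈ 0.3529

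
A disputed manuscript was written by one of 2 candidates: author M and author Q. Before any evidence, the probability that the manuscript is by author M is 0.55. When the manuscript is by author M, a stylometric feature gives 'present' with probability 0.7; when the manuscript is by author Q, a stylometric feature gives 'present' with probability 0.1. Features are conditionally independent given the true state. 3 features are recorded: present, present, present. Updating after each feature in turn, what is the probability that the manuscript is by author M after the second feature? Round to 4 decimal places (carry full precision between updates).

0.9836

Each posterior becomes the prior for the next update.
After 'present': P(author M) = 0.7·0.5500 / (0.7·0.5500 + 0.1·0.4500) ≈ 0.8953
After 'present': P(author M) = 0.7·0.8953 / (0.7·0.8953 + 0.1·0.1047) ≈ 0.9836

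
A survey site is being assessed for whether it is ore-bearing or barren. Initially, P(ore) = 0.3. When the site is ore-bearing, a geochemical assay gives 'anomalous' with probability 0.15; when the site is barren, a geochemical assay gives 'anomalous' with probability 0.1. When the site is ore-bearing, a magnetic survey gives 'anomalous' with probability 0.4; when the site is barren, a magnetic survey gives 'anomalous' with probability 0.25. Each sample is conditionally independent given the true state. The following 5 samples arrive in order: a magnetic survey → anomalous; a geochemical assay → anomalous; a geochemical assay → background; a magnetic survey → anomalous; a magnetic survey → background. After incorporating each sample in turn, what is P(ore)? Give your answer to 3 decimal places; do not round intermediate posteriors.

0.554

After a magnetic survey='anomalous': P(ore) = 0.4·0.3000 / (0.4·0.3000 + 0.25·0.7000) ≈ 0.4068
After a geochemical assay='anomalous': P(ore) = 0.15·0.4068 / (0.15·0.4068 + 0.1·0.5932) ≈ 0.5070
After a geochemical assay='background': P(ore) = 0.85·0.5070 / (0.85·0.5070 + 0.9·0.4930) ≈ 0.4928
After a magnetic survey='anomalous': P(ore) = 0.4·0.4928 / (0.4·0.4928 + 0.25·0.5072) ≈ 0.6085
After a magnetic survey='background': P(ore) = 0.6·0.6085 / (0.6·0.6085 + 0.75·0.3915) ≈ 0.5543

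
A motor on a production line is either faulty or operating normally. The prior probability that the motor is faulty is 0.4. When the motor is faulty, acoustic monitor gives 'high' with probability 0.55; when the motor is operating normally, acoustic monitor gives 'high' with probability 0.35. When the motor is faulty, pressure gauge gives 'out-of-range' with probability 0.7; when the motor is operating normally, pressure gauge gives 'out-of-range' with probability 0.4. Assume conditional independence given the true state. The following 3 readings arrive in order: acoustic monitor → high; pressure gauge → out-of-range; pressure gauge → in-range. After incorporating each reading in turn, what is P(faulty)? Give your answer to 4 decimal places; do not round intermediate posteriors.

Each posterior becomes the prior for the next update.
After acoustic monitor='high': P(faulty) = 0.55·0.4000 / (0.55·0.4000 + 0.35·0.6000) ≈ 0.5116
After pressure gauge='out-of-range': P(faulty) = 0.7·0.5116 / (0.7·0.5116 + 0.4·0.4884) ≈ 0.6471
After pressure gauge='in-range': P(faulty) = 0.3·0.6471 / (0.3·0.6471 + 0.6·0.3529) ≈ 0.4783

0.4783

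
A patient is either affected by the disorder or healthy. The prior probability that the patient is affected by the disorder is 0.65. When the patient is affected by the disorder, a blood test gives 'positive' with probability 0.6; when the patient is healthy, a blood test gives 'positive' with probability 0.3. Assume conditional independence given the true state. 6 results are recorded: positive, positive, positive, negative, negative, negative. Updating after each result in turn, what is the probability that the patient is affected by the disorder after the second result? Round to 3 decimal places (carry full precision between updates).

0.881

After 'positive': P(affected) = 0.6·0.6500 / (0.6·0.6500 + 0.3·0.3500) ≈ 0.7879
After 'positive': P(affected) = 0.6·0.7879 / (0.6·0.7879 + 0.3·0.2121) ≈ 0.8814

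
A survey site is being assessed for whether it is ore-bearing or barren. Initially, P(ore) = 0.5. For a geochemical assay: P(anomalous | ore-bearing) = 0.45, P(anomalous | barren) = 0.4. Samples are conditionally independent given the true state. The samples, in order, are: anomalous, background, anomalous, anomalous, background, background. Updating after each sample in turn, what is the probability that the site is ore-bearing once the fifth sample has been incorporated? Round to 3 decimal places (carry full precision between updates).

Each posterior becomes the prior for the next update.
After 'anomalous': P(ore) = 0.45·0.5000 / (0.45·0.5000 + 0.4·0.5000) ≈ 0.5294
After 'background': P(ore) = 0.55·0.5294 / (0.55·0.5294 + 0.6·0.4706) ≈ 0.5077
After 'anomalous': P(ore) = 0.45·0.5077 / (0.45·0.5077 + 0.4·0.4923) ≈ 0.5371
After 'anomalous': P(ore) = 0.45·0.5371 / (0.45·0.5371 + 0.4·0.4629) ≈ 0.5662
After 'background': P(ore) = 0.55·0.5662 / (0.55·0.5662 + 0.6·0.4338) ≈ 0.5447

0.545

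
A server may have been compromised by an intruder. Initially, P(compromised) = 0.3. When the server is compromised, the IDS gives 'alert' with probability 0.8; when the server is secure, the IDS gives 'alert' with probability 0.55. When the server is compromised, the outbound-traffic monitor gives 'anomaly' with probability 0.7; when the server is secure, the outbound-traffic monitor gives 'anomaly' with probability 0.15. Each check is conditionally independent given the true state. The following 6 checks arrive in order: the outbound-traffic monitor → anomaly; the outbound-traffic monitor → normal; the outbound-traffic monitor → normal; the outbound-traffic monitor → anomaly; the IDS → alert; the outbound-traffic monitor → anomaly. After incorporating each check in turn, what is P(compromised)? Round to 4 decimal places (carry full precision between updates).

After the outbound-traffic monitor='anomaly': P(compromised) = 0.7·0.3000 / (0.7·0.3000 + 0.15·0.7000) ≈ 0.6667
After the outbound-traffic monitor='normal': P(compromised) = 0.3·0.6667 / (0.3·0.6667 + 0.85·0.3333) ≈ 0.4138
After the outbound-traffic monitor='normal': P(compromised) = 0.3·0.4138 / (0.3·0.4138 + 0.85·0.5862) ≈ 0.1994
After the outbound-traffic monitor='anomaly': P(compromised) = 0.7·0.1994 / (0.7·0.1994 + 0.15·0.8006) ≈ 0.5376
After the IDS='alert': P(compromised) = 0.8·0.5376 / (0.8·0.5376 + 0.55·0.4624) ≈ 0.6284
After the outbound-traffic monitor='anomaly': P(compromised) = 0.7·0.6284 / (0.7·0.6284 + 0.15·0.3716) ≈ 0.8875

0.8875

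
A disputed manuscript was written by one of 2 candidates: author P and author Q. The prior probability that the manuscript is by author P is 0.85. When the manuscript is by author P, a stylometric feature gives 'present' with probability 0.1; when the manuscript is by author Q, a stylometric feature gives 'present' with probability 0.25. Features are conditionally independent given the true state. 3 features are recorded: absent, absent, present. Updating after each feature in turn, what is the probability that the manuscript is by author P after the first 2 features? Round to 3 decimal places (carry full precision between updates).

0.891

Each posterior becomes the prior for the next update.
After 'absent': P(author P) = 0.9·0.8500 / (0.9·0.8500 + 0.75·0.1500) ≈ 0.8718
After 'absent': P(author P) = 0.9·0.8718 / (0.9·0.8718 + 0.75·0.1282) ≈ 0.8908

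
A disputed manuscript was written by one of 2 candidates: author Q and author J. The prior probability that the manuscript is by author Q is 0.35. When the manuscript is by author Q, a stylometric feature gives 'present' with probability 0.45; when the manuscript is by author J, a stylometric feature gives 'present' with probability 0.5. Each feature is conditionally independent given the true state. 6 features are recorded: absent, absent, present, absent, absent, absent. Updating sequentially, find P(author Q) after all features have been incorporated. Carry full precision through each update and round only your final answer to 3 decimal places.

0.438

After 'absent': P(author Q) = 0.55·0.3500 / (0.55·0.3500 + 0.5·0.6500) ≈ 0.3720
After 'absent': P(author Q) = 0.55·0.3720 / (0.55·0.3720 + 0.5·0.6280) ≈ 0.3945
After 'present': P(author Q) = 0.45·0.3945 / (0.45·0.3945 + 0.5·0.6055) ≈ 0.3696
After 'absent': P(author Q) = 0.55·0.3696 / (0.55·0.3696 + 0.5·0.6304) ≈ 0.3921
After 'absent': P(author Q) = 0.55·0.3921 / (0.55·0.3921 + 0.5·0.6079) ≈ 0.4150
After 'absent': P(author Q) = 0.55·0.4150 / (0.55·0.4150 + 0.5·0.5850) ≈ 0.4384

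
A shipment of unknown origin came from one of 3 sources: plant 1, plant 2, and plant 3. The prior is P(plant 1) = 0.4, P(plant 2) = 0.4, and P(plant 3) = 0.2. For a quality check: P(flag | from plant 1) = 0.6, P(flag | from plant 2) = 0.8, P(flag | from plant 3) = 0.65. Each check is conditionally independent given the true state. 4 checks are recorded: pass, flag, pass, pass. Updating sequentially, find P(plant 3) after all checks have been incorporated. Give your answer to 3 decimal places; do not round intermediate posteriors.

Each posterior becomes the prior for the next update.
After 'pass': normaliser = 0.4·0.4000 + 0.2·0.4000 + 0.35·0.2000; P(plant 1) ≈ 0.5161, P(plant 2) ≈ 0.2581, P(plant 3) ≈ 0.2258
After 'flag': normaliser = 0.6·0.5161 + 0.8·0.2581 + 0.65·0.2258; P(plant 1) ≈ 0.4672, P(plant 2) ≈ 0.3114, P(plant 3) ≈ 0.2214
After 'pass': normaliser = 0.4·0.4672 + 0.2·0.3114 + 0.35·0.2214; P(plant 1) ≈ 0.5721, P(plant 2) ≈ 0.1907, P(plant 3) ≈ 0.2372
After 'pass': normaliser = 0.4·0.5721 + 0.2·0.1907 + 0.35·0.2372; P(plant 1) ≈ 0.6538, P(plant 2) ≈ 0.1090, P(plant 3) ≈ 0.2372

0.237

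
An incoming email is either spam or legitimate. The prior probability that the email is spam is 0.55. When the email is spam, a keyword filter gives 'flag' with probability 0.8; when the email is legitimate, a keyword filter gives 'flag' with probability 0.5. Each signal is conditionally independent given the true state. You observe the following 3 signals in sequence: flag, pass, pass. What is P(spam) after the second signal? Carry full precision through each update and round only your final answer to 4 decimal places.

Apply Bayes' rule sequentially, carrying P(spam) forward.
After 'flag': P(spam) = 0.8·0.5500 / (0.8·0.5500 + 0.5·0.4500) ≈ 0.6617
After 'pass': P(spam) = 0.2·0.6617 / (0.2·0.6617 + 0.5·0.3383) ≈ 0.4389

0.4389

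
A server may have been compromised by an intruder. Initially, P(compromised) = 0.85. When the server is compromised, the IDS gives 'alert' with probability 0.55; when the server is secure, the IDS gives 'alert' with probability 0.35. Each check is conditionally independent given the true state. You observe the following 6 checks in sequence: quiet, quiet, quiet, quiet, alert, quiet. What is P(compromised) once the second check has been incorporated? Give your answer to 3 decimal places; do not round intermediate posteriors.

0.731

After 'quiet': P(compromised) = 0.45·0.8500 / (0.45·0.8500 + 0.65·0.1500) ≈ 0.7969
After 'quiet': P(compromised) = 0.45·0.7969 / (0.45·0.7969 + 0.65·0.2031) ≈ 0.7309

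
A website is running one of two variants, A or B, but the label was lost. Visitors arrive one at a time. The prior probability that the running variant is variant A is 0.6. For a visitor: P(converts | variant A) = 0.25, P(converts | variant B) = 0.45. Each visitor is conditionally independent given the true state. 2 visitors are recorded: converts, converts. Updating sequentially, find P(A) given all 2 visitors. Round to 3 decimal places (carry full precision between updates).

Each posterior becomes the prior for the next update.
After 'converts': P(A) = 0.25·0.6000 / (0.25·0.6000 + 0.45·0.4000) ≈ 0.4545
After 'converts': P(A) = 0.25·0.4545 / (0.25·0.4545 + 0.45·0.5455) ≈ 0.3165

0.316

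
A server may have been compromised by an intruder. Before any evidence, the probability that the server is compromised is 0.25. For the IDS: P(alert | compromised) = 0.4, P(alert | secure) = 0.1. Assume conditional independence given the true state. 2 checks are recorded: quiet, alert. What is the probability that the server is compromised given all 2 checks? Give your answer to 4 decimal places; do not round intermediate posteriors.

After 'quiet': P(compromised) = 0.6·0.2500 / (0.6·0.2500 + 0.9·0.7500) ≈ 0.1818
After 'alert': P(compromised) = 0.4·0.1818 / (0.4·0.1818 + 0.1·0.8182) ≈ 0.4706

0.4706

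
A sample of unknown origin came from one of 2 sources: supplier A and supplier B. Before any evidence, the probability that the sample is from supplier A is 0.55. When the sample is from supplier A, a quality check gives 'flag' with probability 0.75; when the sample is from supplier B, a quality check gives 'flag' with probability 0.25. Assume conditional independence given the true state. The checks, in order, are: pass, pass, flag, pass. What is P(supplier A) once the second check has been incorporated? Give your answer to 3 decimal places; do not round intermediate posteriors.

0.120

After 'pass': P(supplier A) = 0.25·0.5500 / (0.25·0.5500 + 0.75·0.4500) ≈ 0.2895
After 'pass': P(supplier A) = 0.25·0.2895 / (0.25·0.2895 + 0.75·0.7105) ≈ 0.1196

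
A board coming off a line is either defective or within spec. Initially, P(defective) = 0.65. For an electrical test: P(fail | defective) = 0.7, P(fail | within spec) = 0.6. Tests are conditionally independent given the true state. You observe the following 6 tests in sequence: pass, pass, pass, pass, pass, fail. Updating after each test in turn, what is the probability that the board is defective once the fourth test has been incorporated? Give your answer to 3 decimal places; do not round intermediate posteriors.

0.370

Each posterior becomes the prior for the next update.
After 'pass': P(defective) = 0.3·0.6500 / (0.3·0.6500 + 0.4·0.3500) ≈ 0.5821
After 'pass': P(defective) = 0.3·0.5821 / (0.3·0.5821 + 0.4·0.4179) ≈ 0.5109
After 'pass': P(defective) = 0.3·0.5109 / (0.3·0.5109 + 0.4·0.4891) ≈ 0.4393
After 'pass': P(defective) = 0.3·0.4393 / (0.3·0.4393 + 0.4·0.5607) ≈ 0.3701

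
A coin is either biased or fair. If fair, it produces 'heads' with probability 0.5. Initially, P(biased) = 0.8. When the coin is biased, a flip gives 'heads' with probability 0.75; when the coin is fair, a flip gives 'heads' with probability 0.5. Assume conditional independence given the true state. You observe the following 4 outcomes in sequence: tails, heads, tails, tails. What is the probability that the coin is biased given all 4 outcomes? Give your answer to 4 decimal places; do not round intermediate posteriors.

After 'tails': P(biased) = 0.25·0.8000 / (0.25·0.8000 + 0.5·0.2000) ≈ 0.6667
After 'heads': P(biased) = 0.75·0.6667 / (0.75·0.6667 + 0.5·0.3333) ≈ 0.7500
After 'tails': P(biased) = 0.25·0.7500 / (0.25·0.7500 + 0.5·0.2500) ≈ 0.6000
After 'tails': P(biased) = 0.25·0.6000 / (0.25·0.6000 + 0.5·0.4000) ≈ 0.4286

0.4286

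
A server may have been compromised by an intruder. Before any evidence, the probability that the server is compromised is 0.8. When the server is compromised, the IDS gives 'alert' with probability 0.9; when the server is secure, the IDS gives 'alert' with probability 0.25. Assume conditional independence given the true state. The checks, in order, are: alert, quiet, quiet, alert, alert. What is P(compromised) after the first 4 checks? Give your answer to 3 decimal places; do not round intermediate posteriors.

Each posterior becomes the prior for the next update.
After 'alert': P(compromised) = 0.9·0.8000 / (0.9·0.8000 + 0.25·0.2000) ≈ 0.9351
After 'quiet': P(compromised) = 0.1·0.9351 / (0.1·0.9351 + 0.75·0.0649) ≈ 0.6575
After 'quiet': P(compromised) = 0.1·0.6575 / (0.1·0.6575 + 0.75·0.3425) ≈ 0.2038
After 'alert': P(compromised) = 0.9·0.2038 / (0.9·0.2038 + 0.25·0.7962) ≈ 0.4796

0.480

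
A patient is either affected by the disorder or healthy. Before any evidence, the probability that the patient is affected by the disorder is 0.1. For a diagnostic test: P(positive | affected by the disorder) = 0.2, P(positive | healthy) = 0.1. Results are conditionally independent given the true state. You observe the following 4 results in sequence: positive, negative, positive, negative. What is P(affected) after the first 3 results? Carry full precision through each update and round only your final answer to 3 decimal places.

After 'positive': P(affected) = 0.2·0.1000 / (0.2·0.1000 + 0.1·0.9000) ≈ 0.1818
After 'negative': P(affected) = 0.8·0.1818 / (0.8·0.1818 + 0.9·0.8182) ≈ 0.1649
After 'positive': P(affected) = 0.2·0.1649 / (0.2·0.1649 + 0.1·0.8351) ≈ 0.2832

0.283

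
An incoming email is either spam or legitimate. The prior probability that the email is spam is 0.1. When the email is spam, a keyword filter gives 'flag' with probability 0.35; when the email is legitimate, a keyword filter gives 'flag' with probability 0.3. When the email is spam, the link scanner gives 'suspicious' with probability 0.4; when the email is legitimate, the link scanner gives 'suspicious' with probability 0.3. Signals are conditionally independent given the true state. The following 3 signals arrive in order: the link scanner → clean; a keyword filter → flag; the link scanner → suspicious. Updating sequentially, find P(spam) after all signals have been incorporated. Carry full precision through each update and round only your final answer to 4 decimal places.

0.1290

After the link scanner='clean': P(spam) = 0.6·0.1000 / (0.6·0.1000 + 0.7·0.9000) ≈ 0.0870
After a keyword filter='flag': P(spam) = 0.35·0.0870 / (0.35·0.0870 + 0.3·0.9130) ≈ 0.1000
After the link scanner='suspicious': P(spam) = 0.4·0.1000 / (0.4·0.1000 + 0.3·0.9000) ≈ 0.1290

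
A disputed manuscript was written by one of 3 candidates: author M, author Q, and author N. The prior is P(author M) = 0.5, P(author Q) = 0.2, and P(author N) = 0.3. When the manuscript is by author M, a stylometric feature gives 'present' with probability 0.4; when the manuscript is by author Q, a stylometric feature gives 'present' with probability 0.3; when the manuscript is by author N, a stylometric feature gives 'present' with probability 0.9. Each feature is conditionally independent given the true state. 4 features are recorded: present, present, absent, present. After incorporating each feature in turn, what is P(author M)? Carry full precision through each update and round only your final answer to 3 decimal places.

After 'present': normaliser = 0.4·0.5000 + 0.3·0.2000 + 0.9·0.3000; P(author M) ≈ 0.3774, P(author Q) ≈ 0.1132, P(author N) ≈ 0.5094
After 'present': normaliser = 0.4·0.3774 + 0.3·0.1132 + 0.9·0.5094; P(author M) ≈ 0.2346, P(author Q) ≈ 0.0528, P(author N) ≈ 0.7126
After 'absent': normaliser = 0.6·0.2346 + 0.7·0.0528 + 0.1·0.7126; P(author M) ≈ 0.5654, P(author Q) ≈ 0.1484, P(author N) ≈ 0.2862
After 'present': normaliser = 0.4·0.5654 + 0.3·0.1484 + 0.9·0.2862; P(author M) ≈ 0.4281, P(author Q) ≈ 0.0843, P(author N) ≈ 0.4876

0.428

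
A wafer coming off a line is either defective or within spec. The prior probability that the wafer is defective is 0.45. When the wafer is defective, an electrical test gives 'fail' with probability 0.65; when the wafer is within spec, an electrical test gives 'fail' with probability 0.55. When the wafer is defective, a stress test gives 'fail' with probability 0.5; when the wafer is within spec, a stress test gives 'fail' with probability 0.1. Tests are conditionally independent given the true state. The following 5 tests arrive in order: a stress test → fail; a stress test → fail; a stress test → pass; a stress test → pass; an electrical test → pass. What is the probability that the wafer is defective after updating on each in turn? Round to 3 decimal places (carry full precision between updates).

After a stress test='fail': P(defective) = 0.5·0.4500 / (0.5·0.4500 + 0.1·0.5500) ≈ 0.8036
After a stress test='fail': P(defective) = 0.5·0.8036 / (0.5·0.8036 + 0.1·0.1964) ≈ 0.9534
After a stress test='pass': P(defective) = 0.5·0.9534 / (0.5·0.9534 + 0.9·0.0466) ≈ 0.9191
After a stress test='pass': P(defective) = 0.5·0.9191 / (0.5·0.9191 + 0.9·0.0809) ≈ 0.8633
After an electrical test='pass': P(defective) = 0.35·0.8633 / (0.35·0.8633 + 0.45·0.1367) ≈ 0.8308

0.831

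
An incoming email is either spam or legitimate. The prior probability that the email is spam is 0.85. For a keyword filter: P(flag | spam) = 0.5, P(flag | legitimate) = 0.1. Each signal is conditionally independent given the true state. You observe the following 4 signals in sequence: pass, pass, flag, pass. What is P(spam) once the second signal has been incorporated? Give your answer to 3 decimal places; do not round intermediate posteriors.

0.636

Each posterior becomes the prior for the next update.
After 'pass': P(spam) = 0.5·0.8500 / (0.5·0.8500 + 0.9·0.1500) ≈ 0.7589
After 'pass': P(spam) = 0.5·0.7589 / (0.5·0.7589 + 0.9·0.2411) ≈ 0.6362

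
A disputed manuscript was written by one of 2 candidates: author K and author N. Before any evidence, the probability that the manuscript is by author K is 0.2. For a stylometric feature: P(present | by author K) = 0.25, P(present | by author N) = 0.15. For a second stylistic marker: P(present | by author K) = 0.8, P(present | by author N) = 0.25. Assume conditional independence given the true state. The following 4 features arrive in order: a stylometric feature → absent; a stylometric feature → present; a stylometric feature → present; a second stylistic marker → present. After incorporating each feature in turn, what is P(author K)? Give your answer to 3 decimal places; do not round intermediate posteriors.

After a stylometric feature='absent': P(author K) = 0.75·0.2000 / (0.75·0.2000 + 0.85·0.8000) ≈ 0.1807
After a stylometric feature='present': P(author K) = 0.25·0.1807 / (0.25·0.1807 + 0.15·0.8193) ≈ 0.2688
After a stylometric feature='present': P(author K) = 0.25·0.2688 / (0.25·0.2688 + 0.15·0.7312) ≈ 0.3799
After a second stylistic marker='present': P(author K) = 0.8·0.3799 / (0.8·0.3799 + 0.25·0.6201) ≈ 0.6623

0.662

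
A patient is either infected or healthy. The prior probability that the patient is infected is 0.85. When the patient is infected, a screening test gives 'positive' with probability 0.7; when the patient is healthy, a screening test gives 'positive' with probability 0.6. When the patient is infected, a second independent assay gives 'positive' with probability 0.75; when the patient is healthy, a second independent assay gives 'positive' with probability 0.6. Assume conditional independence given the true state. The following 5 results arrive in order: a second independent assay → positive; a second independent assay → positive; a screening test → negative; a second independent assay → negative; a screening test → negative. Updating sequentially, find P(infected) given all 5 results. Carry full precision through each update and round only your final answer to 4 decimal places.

Each posterior becomes the prior for the next update.
After a second independent assay='positive': P(infected) = 0.75·0.8500 / (0.75·0.8500 + 0.6·0.1500) ≈ 0.8763
After a second independent assay='positive': P(infected) = 0.75·0.8763 / (0.75·0.8763 + 0.6·0.1237) ≈ 0.8985
After a screening test='negative': P(infected) = 0.3·0.8985 / (0.3·0.8985 + 0.4·0.1015) ≈ 0.8691
After a second independent assay='negative': P(infected) = 0.25·0.8691 / (0.25·0.8691 + 0.4·0.1309) ≈ 0.8058
After a screening test='negative': P(infected) = 0.3·0.8058 / (0.3·0.8058 + 0.4·0.1942) ≈ 0.7569

0.7569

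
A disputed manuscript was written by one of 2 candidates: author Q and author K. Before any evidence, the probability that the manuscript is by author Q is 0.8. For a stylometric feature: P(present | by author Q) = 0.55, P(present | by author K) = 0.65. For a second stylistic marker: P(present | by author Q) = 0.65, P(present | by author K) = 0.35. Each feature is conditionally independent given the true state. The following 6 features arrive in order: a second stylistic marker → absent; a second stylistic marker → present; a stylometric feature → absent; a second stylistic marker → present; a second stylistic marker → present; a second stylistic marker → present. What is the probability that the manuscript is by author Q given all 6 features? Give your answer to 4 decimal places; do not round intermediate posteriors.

Each posterior becomes the prior for the next update.
After a second stylistic marker='absent': P(author Q) = 0.35·0.8000 / (0.35·0.8000 + 0.65·0.2000) ≈ 0.6829
After a second stylistic marker='present': P(author Q) = 0.65·0.6829 / (0.65·0.6829 + 0.35·0.3171) ≈ 0.8000
After a stylometric feature='absent': P(author Q) = 0.45·0.8000 / (0.45·0.8000 + 0.35·0.2000) ≈ 0.8372
After a second stylistic marker='present': P(author Q) = 0.65·0.8372 / (0.65·0.8372 + 0.35·0.1628) ≈ 0.9052
After a second stylistic marker='present': P(author Q) = 0.65·0.9052 / (0.65·0.9052 + 0.35·0.0948) ≈ 0.9466
After a second stylistic marker='present': P(author Q) = 0.65·0.9466 / (0.65·0.9466 + 0.35·0.0534) ≈ 0.9705

0.9705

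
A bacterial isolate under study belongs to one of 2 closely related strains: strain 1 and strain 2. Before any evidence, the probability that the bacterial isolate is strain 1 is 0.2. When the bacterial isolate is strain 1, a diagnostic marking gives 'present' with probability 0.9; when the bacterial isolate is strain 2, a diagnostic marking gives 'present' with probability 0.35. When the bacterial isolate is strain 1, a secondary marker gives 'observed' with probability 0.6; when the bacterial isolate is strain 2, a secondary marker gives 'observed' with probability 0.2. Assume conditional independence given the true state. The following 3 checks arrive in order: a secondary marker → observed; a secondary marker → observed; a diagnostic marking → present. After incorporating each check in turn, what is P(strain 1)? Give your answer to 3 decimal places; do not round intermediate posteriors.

After a secondary marker='observed': P(strain 1) = 0.6·0.2000 / (0.6·0.2000 + 0.2·0.8000) ≈ 0.4286
After a secondary marker='observed': P(strain 1) = 0.6·0.4286 / (0.6·0.4286 + 0.2·0.5714) ≈ 0.6923
After a diagnostic marking='present': P(strain 1) = 0.9·0.6923 / (0.9·0.6923 + 0.35·0.3077) ≈ 0.8526

0.853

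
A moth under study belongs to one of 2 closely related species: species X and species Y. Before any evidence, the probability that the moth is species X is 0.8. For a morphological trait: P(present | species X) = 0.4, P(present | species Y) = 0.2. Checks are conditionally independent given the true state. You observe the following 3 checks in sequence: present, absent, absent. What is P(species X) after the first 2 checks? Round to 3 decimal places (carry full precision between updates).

After 'present': P(species X) = 0.4·0.8000 / (0.4·0.8000 + 0.2·0.2000) ≈ 0.8889
After 'absent': P(species X) = 0.6·0.8889 / (0.6·0.8889 + 0.8·0.1111) ≈ 0.8571

0.857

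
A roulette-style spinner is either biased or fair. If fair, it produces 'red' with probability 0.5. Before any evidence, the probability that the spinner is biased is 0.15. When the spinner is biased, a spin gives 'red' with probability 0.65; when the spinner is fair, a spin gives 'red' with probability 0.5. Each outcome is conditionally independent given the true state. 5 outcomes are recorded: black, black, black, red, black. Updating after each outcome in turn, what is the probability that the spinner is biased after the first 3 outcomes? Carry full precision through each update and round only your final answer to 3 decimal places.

0.057

After 'black': P(biased) = 0.35·0.1500 / (0.35·0.1500 + 0.5·0.8500) ≈ 0.1099
After 'black': P(biased) = 0.35·0.1099 / (0.35·0.1099 + 0.5·0.8901) ≈ 0.0796
After 'black': P(biased) = 0.35·0.0796 / (0.35·0.0796 + 0.5·0.9204) ≈ 0.0571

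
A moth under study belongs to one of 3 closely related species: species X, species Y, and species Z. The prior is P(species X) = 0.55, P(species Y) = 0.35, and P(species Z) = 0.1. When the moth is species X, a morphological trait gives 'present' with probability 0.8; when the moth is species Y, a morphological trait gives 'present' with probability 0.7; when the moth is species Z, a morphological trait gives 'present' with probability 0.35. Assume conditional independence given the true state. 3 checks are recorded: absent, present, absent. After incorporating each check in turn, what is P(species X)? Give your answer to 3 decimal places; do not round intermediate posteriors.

0.323

Apply Bayes' rule sequentially, carrying P(species X) forward.
After 'absent': normaliser = 0.2·0.5500 + 0.3·0.3500 + 0.65·0.1000; P(species X) ≈ 0.3929, P(species Y) ≈ 0.3750, P(species Z) ≈ 0.2321
After 'present': normaliser = 0.8·0.3929 + 0.7·0.3750 + 0.35·0.2321; P(species X) ≈ 0.4776, P(species Y) ≈ 0.3989, P(species Z) ≈ 0.1235
After 'absent': normaliser = 0.2·0.4776 + 0.3·0.3989 + 0.65·0.1235; P(species X) ≈ 0.3233, P(species Y) ≈ 0.4051, P(species Z) ≈ 0.2716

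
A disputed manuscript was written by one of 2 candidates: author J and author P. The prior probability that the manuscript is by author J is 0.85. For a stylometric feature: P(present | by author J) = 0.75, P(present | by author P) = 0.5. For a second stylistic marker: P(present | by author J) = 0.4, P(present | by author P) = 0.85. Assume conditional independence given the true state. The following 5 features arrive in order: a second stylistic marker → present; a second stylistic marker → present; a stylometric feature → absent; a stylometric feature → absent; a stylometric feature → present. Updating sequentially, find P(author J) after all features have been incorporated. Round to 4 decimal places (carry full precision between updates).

Apply Bayes' rule sequentially, carrying P(author J) forward.
After a second stylistic marker='present': P(author J) = 0.4·0.8500 / (0.4·0.8500 + 0.85·0.1500) ≈ 0.7273
After a second stylistic marker='present': P(author J) = 0.4·0.7273 / (0.4·0.7273 + 0.85·0.2727) ≈ 0.5565
After a stylometric feature='absent': P(author J) = 0.25·0.5565 / (0.25·0.5565 + 0.5·0.4435) ≈ 0.3855
After a stylometric feature='absent': P(author J) = 0.25·0.3855 / (0.25·0.3855 + 0.5·0.6145) ≈ 0.2388
After a stylometric feature='present': P(author J) = 0.75·0.2388 / (0.75·0.2388 + 0.5·0.7612) ≈ 0.3200

0.3200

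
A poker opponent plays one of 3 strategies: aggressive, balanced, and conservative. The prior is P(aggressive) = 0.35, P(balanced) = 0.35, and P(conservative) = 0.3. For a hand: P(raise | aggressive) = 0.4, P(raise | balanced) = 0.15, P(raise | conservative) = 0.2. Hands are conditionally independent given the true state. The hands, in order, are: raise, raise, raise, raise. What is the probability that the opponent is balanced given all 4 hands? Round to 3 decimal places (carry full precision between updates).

0.018

Apply Bayes' rule sequentially, carrying P(balanced) forward.
After 'raise': normaliser = 0.4·0.3500 + 0.15·0.3500 + 0.2·0.3000; P(aggressive) ≈ 0.5545, P(balanced) ≈ 0.2079, P(conservative) ≈ 0.2376
After 'raise': normaliser = 0.4·0.5545 + 0.15·0.2079 + 0.2·0.2376; P(aggressive) ≈ 0.7381, P(balanced) ≈ 0.1038, P(conservative) ≈ 0.1582
After 'raise': normaliser = 0.4·0.7381 + 0.15·0.1038 + 0.2·0.1582; P(aggressive) ≈ 0.8622, P(balanced) ≈ 0.0455, P(conservative) ≈ 0.0924
After 'raise': normaliser = 0.4·0.8622 + 0.15·0.0455 + 0.2·0.0924; P(aggressive) ≈ 0.9317, P(balanced) ≈ 0.0184, P(conservative) ≈ 0.0499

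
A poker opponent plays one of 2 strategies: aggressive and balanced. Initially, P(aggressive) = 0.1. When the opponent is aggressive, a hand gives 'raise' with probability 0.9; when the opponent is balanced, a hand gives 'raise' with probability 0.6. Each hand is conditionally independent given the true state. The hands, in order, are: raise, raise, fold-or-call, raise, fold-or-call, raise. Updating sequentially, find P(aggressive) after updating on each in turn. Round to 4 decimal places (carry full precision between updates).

Each posterior becomes the prior for the next update.
After 'raise': P(aggressive) = 0.9·0.1000 / (0.9·0.1000 + 0.6·0.9000) ≈ 0.1429
After 'raise': P(aggressive) = 0.9·0.1429 / (0.9·0.1429 + 0.6·0.8571) ≈ 0.2000
After 'fold-or-call': P(aggressive) = 0.1·0.2000 / (0.1·0.2000 + 0.4·0.8000) ≈ 0.0588
After 'raise': P(aggressive) = 0.9·0.0588 / (0.9·0.0588 + 0.6·0.9412) ≈ 0.0857
After 'fold-or-call': P(aggressive) = 0.1·0.0857 / (0.1·0.0857 + 0.4·0.9143) ≈ 0.0229
After 'raise': P(aggressive) = 0.9·0.0229 / (0.9·0.0229 + 0.6·0.9771) ≈ 0.0340

0.0340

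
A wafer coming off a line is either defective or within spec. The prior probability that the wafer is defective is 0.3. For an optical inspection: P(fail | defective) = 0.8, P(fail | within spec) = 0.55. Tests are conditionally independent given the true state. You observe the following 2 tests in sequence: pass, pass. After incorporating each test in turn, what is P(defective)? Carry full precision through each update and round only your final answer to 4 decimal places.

After 'pass': P(defective) = 0.2·0.3000 / (0.2·0.3000 + 0.45·0.7000) ≈ 0.1600
After 'pass': P(defective) = 0.2·0.1600 / (0.2·0.1600 + 0.45·0.8400) ≈ 0.0780

0.0780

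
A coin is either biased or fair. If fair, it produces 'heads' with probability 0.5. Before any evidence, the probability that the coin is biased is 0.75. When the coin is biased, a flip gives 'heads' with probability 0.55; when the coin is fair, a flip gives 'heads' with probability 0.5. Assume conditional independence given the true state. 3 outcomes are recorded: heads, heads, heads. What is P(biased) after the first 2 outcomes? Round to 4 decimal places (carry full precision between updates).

After 'heads': P(biased) = 0.55·0.7500 / (0.55·0.7500 + 0.5·0.2500) ≈ 0.7674
After 'heads': P(biased) = 0.55·0.7674 / (0.55·0.7674 + 0.5·0.2326) ≈ 0.7840

0.7840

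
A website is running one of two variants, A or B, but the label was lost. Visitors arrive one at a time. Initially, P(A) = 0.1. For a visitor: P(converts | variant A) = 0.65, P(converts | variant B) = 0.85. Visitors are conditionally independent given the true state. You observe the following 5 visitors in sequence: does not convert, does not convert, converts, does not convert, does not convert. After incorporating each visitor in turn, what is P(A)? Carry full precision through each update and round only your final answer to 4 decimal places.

0.7158

After 'does not convert': P(A) = 0.35·0.1000 / (0.35·0.1000 + 0.15·0.9000) ≈ 0.2059
After 'does not convert': P(A) = 0.35·0.2059 / (0.35·0.2059 + 0.15·0.7941) ≈ 0.3769
After 'converts': P(A) = 0.65·0.3769 / (0.65·0.3769 + 0.85·0.6231) ≈ 0.3163
After 'does not convert': P(A) = 0.35·0.3163 / (0.35·0.3163 + 0.15·0.6837) ≈ 0.5191
After 'does not convert': P(A) = 0.35·0.5191 / (0.35·0.5191 + 0.15·0.4809) ≈ 0.7158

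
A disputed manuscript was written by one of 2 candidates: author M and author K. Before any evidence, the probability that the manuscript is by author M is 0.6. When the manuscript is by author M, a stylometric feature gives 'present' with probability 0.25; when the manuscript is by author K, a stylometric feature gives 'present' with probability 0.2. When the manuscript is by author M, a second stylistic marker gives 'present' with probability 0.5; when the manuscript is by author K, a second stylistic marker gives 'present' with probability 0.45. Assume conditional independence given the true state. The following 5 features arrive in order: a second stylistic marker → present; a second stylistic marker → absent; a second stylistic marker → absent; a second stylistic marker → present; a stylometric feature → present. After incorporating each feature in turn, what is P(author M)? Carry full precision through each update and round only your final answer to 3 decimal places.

Each posterior becomes the prior for the next update.
After a second stylistic marker='present': P(author M) = 0.5·0.6000 / (0.5·0.6000 + 0.45·0.4000) ≈ 0.6250
After a second stylistic marker='absent': P(author M) = 0.5·0.6250 / (0.5·0.6250 + 0.55·0.3750) ≈ 0.6024
After a second stylistic marker='absent': P(author M) = 0.5·0.6024 / (0.5·0.6024 + 0.55·0.3976) ≈ 0.5794
After a second stylistic marker='present': P(author M) = 0.5·0.5794 / (0.5·0.5794 + 0.45·0.4206) ≈ 0.6048
After a stylometric feature='present': P(author M) = 0.25·0.6048 / (0.25·0.6048 + 0.2·0.3952) ≈ 0.6567

0.657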